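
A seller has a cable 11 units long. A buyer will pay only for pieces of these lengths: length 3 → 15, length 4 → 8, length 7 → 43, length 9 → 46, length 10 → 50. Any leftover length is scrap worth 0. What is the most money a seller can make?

Let r[k] be the best obtainable value from length k. For each k, try every first piece i and keep the best of price[i] + r[k−i].
r[1] = 0
r[2] = 0
r[3] = 15
r[4] = max(15+0, 8+0) = 15
r[5] = max(15+0, 8+0) = 15
r[6] = max(15+15, 8+0) = 30
r[7] = max(15+15, 8+15, 43+0) = 43
r[8] = max(15+15, 8+15, 43+0) = 43
r[9] = max(15+30, 8+15, 43+0, 46+0) = 46
r[10] = max(15+43, 8+30, 43+15, 46+0, 50+0) = 58
r[11] = max(15+43, 8+43, 43+15, 46+0, 50+0) = 58
One optimal cutting: pieces 7 + 3 with 1 unit of scrap → 58.

58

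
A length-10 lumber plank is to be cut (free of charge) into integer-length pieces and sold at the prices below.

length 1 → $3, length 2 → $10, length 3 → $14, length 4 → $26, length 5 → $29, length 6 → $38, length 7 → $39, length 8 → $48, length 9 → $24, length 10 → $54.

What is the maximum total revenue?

64

Build r[k] bottom-up: r[k] = max over allowed piece i of (p[i] + r[k−i]).
r[1] = 3
r[2] = max(3+3, 10+0) = 10
r[3] = max(3+10, 10+3, 14+0) = 14
r[4] = max(3+14, 10+10, 14+3, 26+0) = 26
r[5] = max(3+26, 10+14, 14+10, 26+3, 29+0) = 29
r[6] = max(3+29, 10+26, 14+14, 26+10, 29+3, 38+0) = 38
r[7] = max(3+38, 10+29, 14+26, …, 38+3, 39+0) = 41
r[8] = max(3+41, 10+38, 14+29, …, 39+3, 48+0) = 52
r[9] = max(3+52, 10+41, 14+38, …, 48+3, 24+0) = 55
r[10] = max(3+55, 10+52, 14+41, …, 24+3, 54+0) = 64
One optimal cutting: 6 + 4 → $38 + $26 = $64.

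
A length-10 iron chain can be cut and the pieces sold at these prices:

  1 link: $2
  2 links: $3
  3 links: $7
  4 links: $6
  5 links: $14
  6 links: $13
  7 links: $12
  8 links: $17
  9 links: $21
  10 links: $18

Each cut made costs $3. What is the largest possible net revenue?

25

Let r[k] be the best obtainable value from length k. For each k, try every first piece i and keep the best of price[i] + r[k−i] minus the 3 cut fee when i<k.
r[1] = 2
r[2] = 3
r[3] = 7
r[4] = 6  (first piece 1, then r[3]=7)
r[5] = 14
r[6] = 13  (first piece 1, then r[5]=14)
r[7] = 14  (first piece 2, then r[5]=14)
r[8] = 18  (first piece 3, then r[5]=14)
r[9] = 21
r[10] = 25  (first piece 5, then r[5]=14)
One optimal plan: pieces 5 + 5 (1 cut) → $28 − $3 = $25.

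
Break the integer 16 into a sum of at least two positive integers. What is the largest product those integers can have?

Let prod[k] be the best product for length k (with at least one cut). For each first piece i, the rest contributes max(k−i, prod[k−i]).
prod[2] = 1*max(1,0) = 1*1 = 1
prod[3] = max(1*2, 2*1) = 2
prod[4] = max(1*3, 2*2, 3*1) = 4
prod[5] = max(1*4, 2*3, 3*2, 4*1) = 6
prod[6] = max(1*6, 2*4, 3*3, 4*2, 5*1) = 9
prod[7] = max(1*9, 2*6, 3*4, 4*3, 5*2, 6*1) = 12
prod[8] = max(1*12, 2*9, 3*6, …, 6*2, 7*1) = 18
prod[9] = max(1*18, 2*12, 3*9, …, 7*2, 8*1) = 27
prod[10] = max(1*27, 2*18, 3*12, …, 8*2, 9*1) = 36
prod[11] = max(1*36, 2*27, 3*18, …, 9*2, 10*1) = 54
prod[12] = max(1*54, 2*36, 3*27, …, 10*2, 11*1) = 81
prod[13] = max(1*81, 2*54, 3*36, …, 11*2, 12*1) = 108
prod[14] = max(1*108, 2*81, 3*54, …, 12*2, 13*1) = 162
prod[15] = max(1*162, 2*108, 3*81, …, 13*2, 14*1) = 243
prod[16] = max(1*243, 2*162, 3*108, …, 14*2, 15*1) = 324
One optimal split: 3 + 3 + 3 + 3 + 2 + 2; product 3*3*3*3*2*2 = 324.

324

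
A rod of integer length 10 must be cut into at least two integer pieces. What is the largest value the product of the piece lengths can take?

Define g[k] = max over 1≤i<k of i · max(k−i, g[k−i]); the inner max lets the remainder stay uncut if that's better.
g[2] = 1·max(1,0) = 1·1 = 1
g[3] = max(1·2, 2·1) = 2
g[4] = max(1·3, 2·2, 3·1) = 4
g[5] = max(1·4, 2·3, 3·2, 4·1) = 6
g[6] = max(1·6, 2·4, 3·3, 4·2, 5·1) = 9
g[7] = max(1·9, 2·6, 3·4, 4·3, 5·2, 6·1) = 12
g[8] = max(1·12, 2·9, 3·6, …, 6·2, 7·1) = 18
g[9] = max(1·18, 2·12, 3·9, …, 7·2, 8·1) = 27
g[10] = max(1·27, 2·18, 3·12, …, 8·2, 9·1) = 36
One optimal split: 3 + 3 + 2 + 2; product 3·3·2·2 = 36.

36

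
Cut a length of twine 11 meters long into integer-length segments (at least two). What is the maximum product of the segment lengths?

54

Let P[k] be the best product for length k (with at least one cut). For each first piece i, the rest contributes max(k−i, P[k−i]).
P[2] = 1*max(1,0) = 1*1 = 1
P[3] = 1*max(2,1) = 1*2 = 2
P[4] = 2*max(2,1) = 2*2 = 4
P[5] = 2*max(3,2) = 2*3 = 6
P[6] = 3*max(3,2) = 3*3 = 9
P[7] = 2*max(5,6) = 2*6 = 12
P[8] = 2*max(6,9) = 2*9 = 18
P[9] = 3*max(6,9) = 3*9 = 27
P[10] = 2*max(8,18) = 2*18 = 36
P[11] = 2*max(9,27) = 2*27 = 54
One optimal split: 3 + 3 + 3 + 2; product 3*3*3*2 = 54.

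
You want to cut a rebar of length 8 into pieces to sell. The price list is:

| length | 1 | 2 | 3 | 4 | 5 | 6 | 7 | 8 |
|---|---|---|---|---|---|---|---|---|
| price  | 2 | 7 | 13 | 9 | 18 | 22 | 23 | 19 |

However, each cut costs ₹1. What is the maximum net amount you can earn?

Let r[k] be the best obtainable value from length k. For each k, try every first piece i and keep the best of price[i] + r[k−i] minus the 1 cut fee when i<k.
r[1] = 2
r[2] = 7
r[3] = 13
r[4] = 14  (first piece 1, then r[3]=13)
r[5] = 19  (first piece 2, then r[3]=13)
r[6] = 25  (first piece 3, then r[3]=13)
r[7] = 26  (first piece 1, then r[6]=25)
r[8] = 31  (first piece 2, then r[6]=25)
One optimal plan: pieces 3 + 3 + 2 (2 cuts) → ₹33 − ₹2 = ₹31.

31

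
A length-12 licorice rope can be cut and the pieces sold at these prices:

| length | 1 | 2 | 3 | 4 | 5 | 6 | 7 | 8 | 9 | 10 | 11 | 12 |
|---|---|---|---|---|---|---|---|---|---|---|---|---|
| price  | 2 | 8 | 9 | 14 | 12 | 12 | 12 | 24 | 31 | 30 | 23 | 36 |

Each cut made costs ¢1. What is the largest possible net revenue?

43

Consider every possible first cut. v[k] is the best of p[i]+v[k−i] over all sellable i≤k, charging 1 whenever i<k.
v[1] = 2
v[2] = 8
v[3] = 9  (first piece 1, then v[2]=8)
v[4] = 15  (first piece 2, then v[2]=8)
v[5] = 16  (first piece 1, then v[4]=15)
v[6] = 22  (first piece 2, then v[4]=15)
v[7] = 23  (first piece 1, then v[6]=22)
v[8] = 29  (first piece 2, then v[6]=22)
v[9] = 31
v[10] = 36  (first piece 2, then v[8]=29)
v[11] = 38  (first piece 2, then v[9]=31)
v[12] = 43  (first piece 2, then v[10]=36)
One optimal plan: pieces 2 + 2 + 2 + 2 + 2 + 2 (5 cuts) → ¢48 − ¢5 = ¢43.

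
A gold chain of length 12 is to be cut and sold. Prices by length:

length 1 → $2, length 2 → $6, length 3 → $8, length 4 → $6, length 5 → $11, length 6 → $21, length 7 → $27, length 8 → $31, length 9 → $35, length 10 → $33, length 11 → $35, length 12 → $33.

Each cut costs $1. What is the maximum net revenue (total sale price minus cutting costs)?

42

Build net[k] bottom-up: net[k] = max over allowed piece i of (p[i] + net[k−i]) − 1 per cut.
net[1] = 2
net[2] = max(2+2-1, 6+0) = 6
net[3] = max(2+6-1, 6+2-1, 8+0) = 8
net[4] = max(2+8-1, 6+6-1, 8+2-1, 6+0) = 11
net[5] = max(2+11-1, 6+8-1, 8+6-1, 6+2-1, 11+0) = 13
net[6] = max(2+13-1, 6+11-1, 8+8-1, 6+6-1, 11+2-1, 21+0) = 21
net[7] = max(2+21-1, 6+13-1, 8+11-1, …, 21+2-1, 27+0) = 27
net[8] = max(2+27-1, 6+21-1, 8+13-1, …, 27+2-1, 31+0) = 31
net[9] = max(2+31-1, 6+27-1, 8+21-1, …, 31+2-1, 35+0) = 35
net[10] = max(2+35-1, 6+31-1, 8+27-1, …, 35+2-1, 33+0) = 36
net[11] = max(2+36-1, 6+35-1, 8+31-1, …, 33+2-1, 35+0) = 40
net[12] = max(2+40-1, 6+36-1, 8+35-1, …, 35+2-1, 33+0) = 42
One optimal plan: pieces 9 + 3 (1 cut) → $43 − $1 = $42.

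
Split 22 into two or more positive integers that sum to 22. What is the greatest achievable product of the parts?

Define f[k] = max over 1≤i<k of i · max(k−i, f[k−i]); the inner max lets the remainder stay uncut if that's better.
f[2] = 1·max(1,0) = 1·1 = 1
f[3] = 1·max(2,1) = 1·2 = 2
f[4] = 2·max(2,1) = 2·2 = 4
f[5] = 2·max(3,2) = 2·3 = 6
f[6] = 3·max(3,2) = 3·3 = 9
f[7] = 2·max(5,6) = 2·6 = 12
f[8] = 2·max(6,9) = 2·9 = 18
f[9] = 3·max(6,9) = 3·9 = 27
f[10] = 2·max(8,18) = 2·18 = 36
f[11] = 2·max(9,27) = 2·27 = 54
f[12] = 3·max(9,27) = 3·27 = 81
f[13] = 2·max(11,54) = 2·54 = 108
f[14] = 2·max(12,81) = 2·81 = 162
f[15] = 3·max(12,81) = 3·81 = 243
f[16] = 2·max(14,162) = 2·162 = 324
f[17] = 2·max(15,243) = 2·243 = 486
f[18] = 3·max(15,243) = 3·243 = 729
f[19] = 2·max(17,486) = 2·486 = 972
f[20] = 2·max(18,729) = 2·729 = 1458
f[21] = 3·max(18,729) = 3·729 = 2187
f[22] = 2·max(20,1458) = 2·1458 = 2916
One optimal split: 3 + 3 + 3 + 3 + 3 + 3 + 2 + 2; product 3·3·3·3·3·3·2·2 = 2916.

2916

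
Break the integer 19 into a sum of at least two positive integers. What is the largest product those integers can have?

972

Fill prod[k] for k=2..19: at each k try every first piece i and multiply by the better of (k−i) uncut or prod[k−i].
prod[2] = 1×max(1,0) = 1×1 = 1
prod[3] = max(1×2, 2×1) = 2
prod[4] = max(1×3, 2×2, 3×1) = 4
prod[5] = max(1×4, 2×3, 3×2, 4×1) = 6
prod[6] = max(1×6, 2×4, 3×3, 4×2, 5×1) = 9
prod[7] = max(1×9, 2×6, 3×4, 4×3, 5×2, 6×1) = 12
prod[8] = max(1×12, 2×9, 3×6, …, 6×2, 7×1) = 18
prod[9] = max(1×18, 2×12, 3×9, …, 7×2, 8×1) = 27
prod[10] = max(1×27, 2×18, 3×12, …, 8×2, 9×1) = 36
prod[11] = max(1×36, 2×27, 3×18, …, 9×2, 10×1) = 54
prod[12] = max(1×54, 2×36, 3×27, …, 10×2, 11×1) = 81
prod[13] = max(1×81, 2×54, 3×36, …, 11×2, 12×1) = 108
prod[14] = max(1×108, 2×81, 3×54, …, 12×2, 13×1) = 162
prod[15] = max(1×162, 2×108, 3×81, …, 13×2, 14×1) = 243
prod[16] = max(1×243, 2×162, 3×108, …, 14×2, 15×1) = 324
prod[17] = max(1×324, 2×243, 3×162, …, 15×2, 16×1) = 486
prod[18] = max(1×486, 2×324, 3×243, …, 16×2, 17×1) = 729
prod[19] = max(1×729, 2×486, 3×324, …, 17×2, 18×1) = 972
One optimal split: 3 + 3 + 3 + 3 + 3 + 2 + 2; product 3×3×3×3×3×2×2 = 972.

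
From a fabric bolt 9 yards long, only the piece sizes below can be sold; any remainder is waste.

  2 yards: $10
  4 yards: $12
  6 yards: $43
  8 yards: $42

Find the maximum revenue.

Let f[k] be the best obtainable value from length k. For each k, try every first piece i and keep the best of price[i] + f[k−i].
f[1] = 0
f[2] = 10
f[3] = 10
f[4] = max(10+10, 12+0) = 20
f[5] = max(10+10, 12+0) = 20
f[6] = max(10+20, 12+10, 43+0) = 43
f[7] = max(10+20, 12+10, 43+0) = 43
f[8] = max(10+43, 12+20, 43+10, 42+0) = 53
f[9] = max(10+43, 12+20, 43+10, 42+0) = 53
One optimal cutting: pieces 6 + 2 with 1 yard of scrap → $53.

53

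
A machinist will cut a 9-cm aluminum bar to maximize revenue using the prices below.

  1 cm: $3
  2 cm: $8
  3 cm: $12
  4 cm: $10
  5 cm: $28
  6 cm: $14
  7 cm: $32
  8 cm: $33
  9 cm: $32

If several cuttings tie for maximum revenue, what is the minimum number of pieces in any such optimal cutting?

3

Build r[k] bottom-up: r[k] = max over allowed piece i of (p[i] + r[k−i]).
r[1] = 3
r[2] = max(3+3, 8+0) = 8
r[3] = max(3+8, 8+3, 12+0) = 12
r[4] = max(3+12, 8+8, 12+3, 10+0) = 16
r[5] = max(3+16, 8+12, 12+8, 10+3, 28+0) = 28
r[6] = max(3+28, 8+16, 12+12, 10+8, 28+3, 14+0) = 31
r[7] = max(3+31, 8+28, 12+16, …, 14+3, 32+0) = 36
r[8] = max(3+36, 8+31, 12+28, …, 32+3, 33+0) = 40
r[9] = max(3+40, 8+36, 12+31, …, 33+3, 32+0) = 44
Maximum revenue is $44.
Now minimize piece count subject to staying optimal: for each k, pieces[k] = 1 + min over i with p[i]+r[k−i]=r[k] of pieces[k−i].
pieces[6] = 2
pieces[7] = 2
pieces[8] = 2
pieces[9] = 3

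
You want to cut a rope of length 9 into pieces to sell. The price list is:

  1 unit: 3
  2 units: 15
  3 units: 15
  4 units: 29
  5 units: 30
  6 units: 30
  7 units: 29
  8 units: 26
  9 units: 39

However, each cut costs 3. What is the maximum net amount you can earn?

Consider every possible first cut. r[k] is the best of p[i]+r[k−i] over all sellable i≤k, charging 3 whenever i<k.
r[1] = 3
r[2] = max(3+3-3, 15+0) = 15
r[3] = max(3+15-3, 15+3-3, 15+0) = 15
r[4] = max(3+15-3, 15+15-3, 15+3-3, 29+0) = 29
r[5] = max(3+29-3, 15+15-3, 15+15-3, 29+3-3, 30+0) = 30
r[6] = max(3+30-3, 15+29-3, 15+15-3, 29+15-3, 30+3-3, 30+0) = 41
r[7] = max(3+41-3, 15+30-3, 15+29-3, …, 30+3-3, 29+0) = 42
r[8] = max(3+42-3, 15+41-3, 15+30-3, …, 29+3-3, 26+0) = 55
r[9] = max(3+55-3, 15+42-3, 15+41-3, …, 26+3-3, 39+0) = 56
One optimal plan: pieces 5 + 4 (1 cut) → 59 − 3 = 56.

56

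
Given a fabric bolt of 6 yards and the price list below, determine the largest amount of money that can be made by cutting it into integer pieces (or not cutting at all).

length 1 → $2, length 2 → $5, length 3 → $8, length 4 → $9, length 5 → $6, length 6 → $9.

16

Build v[k] bottom-up: v[k] = max over allowed piece i of (p[i] + v[k−i]).
v[1] = 2
v[2] = 5
v[3] = 8
v[4] = 10  (first piece 1, then v[3]=8)
v[5] = 13  (first piece 2, then v[3]=8)
v[6] = 16  (first piece 3, then v[3]=8)
One optimal cutting: 3 + 3 → $8 + $8 = $16.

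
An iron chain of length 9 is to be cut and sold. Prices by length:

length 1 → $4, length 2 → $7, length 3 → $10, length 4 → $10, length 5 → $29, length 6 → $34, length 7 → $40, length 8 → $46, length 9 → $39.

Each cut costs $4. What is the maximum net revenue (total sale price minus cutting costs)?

Consider every possible first cut. v[k] is the best of p[i]+v[k−i] over all sellable i≤k, charging 4 whenever i<k.
v[1] = 4
v[2] = max(4+4-4, 7+0) = 7
v[3] = max(4+7-4, 7+4-4, 10+0) = 10
v[4] = max(4+10-4, 7+7-4, 10+4-4, 10+0) = 10
v[5] = max(4+10-4, 7+10-4, 10+7-4, 10+4-4, 29+0) = 29
v[6] = max(4+29-4, 7+10-4, 10+10-4, 10+7-4, 29+4-4, 34+0) = 34
v[7] = max(4+34-4, 7+29-4, 10+10-4, …, 34+4-4, 40+0) = 40
v[8] = max(4+40-4, 7+34-4, 10+29-4, …, 40+4-4, 46+0) = 46
v[9] = max(4+46-4, 7+40-4, 10+34-4, …, 46+4-4, 39+0) = 46
One optimal plan: pieces 8 + 1 (1 cut) → $50 − $4 = $46.

46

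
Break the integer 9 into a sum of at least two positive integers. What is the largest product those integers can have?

Fill g[k] for k=2..9: at each k try every first piece i and multiply by the better of (k−i) uncut or g[k−i].
g[2] = 1*max(1,0) = 1*1 = 1
g[3] = 1*max(2,1) = 1*2 = 2
g[4] = 2*max(2,1) = 2*2 = 4
g[5] = 2*max(3,2) = 2*3 = 6
g[6] = 3*max(3,2) = 3*3 = 9
g[7] = 2*max(5,6) = 2*6 = 12
g[8] = 2*max(6,9) = 2*9 = 18
g[9] = 3*max(6,9) = 3*9 = 27
One optimal split: 3 + 3 + 3; product 3*3*3 = 27.

27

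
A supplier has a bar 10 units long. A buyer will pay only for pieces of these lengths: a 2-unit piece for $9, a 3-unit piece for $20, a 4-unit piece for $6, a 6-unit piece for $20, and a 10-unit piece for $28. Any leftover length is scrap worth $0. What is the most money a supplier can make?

60

Build r[k] bottom-up: r[k] = max over allowed piece i of (p[i] + r[k−i]).
r[1] = 0
r[2] = 9
r[3] = max(9+0, 20+0) = 20
r[4] = max(9+9, 20+0, 6+0) = 20
r[5] = max(9+20, 20+9, 6+0) = 29
r[6] = max(9+20, 20+20, 6+9, 20+0) = 40
r[7] = max(9+29, 20+20, 6+20, 20+0) = 40
r[8] = max(9+40, 20+29, 6+20, 20+9) = 49
r[9] = max(9+40, 20+40, 6+29, 20+20) = 60
r[10] = max(9+49, 20+40, 6+40, 20+20, 28+0) = 60
One optimal cutting: pieces 3 + 3 + 3 with 1 unit of scrap → $60.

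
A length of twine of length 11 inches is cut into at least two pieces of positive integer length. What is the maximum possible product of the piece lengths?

54

Let g[k] be the best product for length k (with at least one cut). For each first piece i, the rest contributes max(k−i, g[k−i]).
Small cases: g[2]=1, g[3]=2, g[4]=4, g[5]=6.
g[6] = 3×max(3,2) = 3×3 = 9
g[7] = 2×max(5,6) = 2×6 = 12
g[8] = 2×max(6,9) = 2×9 = 18
g[9] = 3×max(6,9) = 3×9 = 27
g[10] = 2×max(8,18) = 2×18 = 36
g[11] = 2×max(9,27) = 2×27 = 54
One optimal split: 3 + 3 + 3 + 2; product 3×3×3×2 = 54.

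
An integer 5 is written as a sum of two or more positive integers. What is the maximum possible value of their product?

6

Let P[k] be the best product for length k (with at least one cut). For each first piece i, the rest contributes max(k−i, P[k−i]).
P[2] = 1*max(1,0) = 1*1 = 1
P[3] = 1*max(2,1) = 1*2 = 2
P[4] = 2*max(2,1) = 2*2 = 4
P[5] = 2*max(3,2) = 2*3 = 6
One optimal split: 3 + 2; product 3*2 = 6.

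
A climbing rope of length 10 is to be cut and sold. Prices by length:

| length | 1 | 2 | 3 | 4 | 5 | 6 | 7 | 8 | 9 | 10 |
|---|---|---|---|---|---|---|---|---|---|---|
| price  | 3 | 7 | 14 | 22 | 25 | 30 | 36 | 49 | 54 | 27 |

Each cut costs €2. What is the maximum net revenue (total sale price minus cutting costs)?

55

Build net[k] bottom-up: net[k] = max over allowed piece i of (p[i] + net[k−i]) − 2 per cut.
net[1] = 3
net[2] = max(3+3-2, 7+0) = 7
net[3] = max(3+7-2, 7+3-2, 14+0) = 14
net[4] = max(3+14-2, 7+7-2, 14+3-2, 22+0) = 22
net[5] = max(3+22-2, 7+14-2, 14+7-2, 22+3-2, 25+0) = 25
net[6] = max(3+25-2, 7+22-2, 14+14-2, 22+7-2, 25+3-2, 30+0) = 30
net[7] = max(3+30-2, 7+25-2, 14+22-2, …, 30+3-2, 36+0) = 36
net[8] = max(3+36-2, 7+30-2, 14+25-2, …, 36+3-2, 49+0) = 49
net[9] = max(3+49-2, 7+36-2, 14+30-2, …, 49+3-2, 54+0) = 54
net[10] = max(3+54-2, 7+49-2, 14+36-2, …, 54+3-2, 27+0) = 55
One optimal plan: pieces 9 + 1 (1 cut) → €57 − €2 = €55.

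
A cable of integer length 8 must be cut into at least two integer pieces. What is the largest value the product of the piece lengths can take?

Let prod[k] be the best product for length k (with at least one cut). For each first piece i, the rest contributes max(k−i, prod[k−i]).
prod[2] = 1*max(1,0) = 1*1 = 1
prod[3] = 1*max(2,1) = 1*2 = 2
prod[4] = 2*max(2,1) = 2*2 = 4
prod[5] = 2*max(3,2) = 2*3 = 6
prod[6] = 3*max(3,2) = 3*3 = 9
prod[7] = 2*max(5,6) = 2*6 = 12
prod[8] = 2*max(6,9) = 2*9 = 18
One optimal split: 3 + 3 + 2; product 3*3*2 = 18.

18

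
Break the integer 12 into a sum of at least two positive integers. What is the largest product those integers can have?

81

Let g[k] be the best product for length k (with at least one cut). For each first piece i, the rest contributes max(k−i, g[k−i]).
g[2] = 1×max(1,0) = 1×1 = 1
g[3] = max(1×2, 2×1) = 2
g[4] = max(1×3, 2×2, 3×1) = 4
g[5] = max(1×4, 2×3, 3×2, 4×1) = 6
g[6] = max(1×6, 2×4, 3×3, 4×2, 5×1) = 9
g[7] = max(1×9, 2×6, 3×4, 4×3, 5×2, 6×1) = 12
g[8] = max(1×12, 2×9, 3×6, …, 6×2, 7×1) = 18
g[9] = max(1×18, 2×12, 3×9, …, 7×2, 8×1) = 27
g[10] = max(1×27, 2×18, 3×12, …, 8×2, 9×1) = 36
g[11] = max(1×36, 2×27, 3×18, …, 9×2, 10×1) = 54
g[12] = max(1×54, 2×36, 3×27, …, 10×2, 11×1) = 81
One optimal split: 3 + 3 + 3 + 3; product 3×3×3×3 = 81.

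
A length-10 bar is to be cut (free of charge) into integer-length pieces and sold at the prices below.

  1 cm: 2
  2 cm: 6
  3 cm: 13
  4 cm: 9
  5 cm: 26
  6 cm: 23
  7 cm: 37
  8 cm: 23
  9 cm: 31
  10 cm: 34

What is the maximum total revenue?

52

Build r[k] bottom-up: r[k] = max over allowed piece i of (p[i] + r[k−i]).
r[1] = 2
r[2] = 6
r[3] = 13
r[4] = 15  (first piece 1, then r[3]=13)
r[5] = 26
r[6] = 28  (first piece 1, then r[5]=26)
r[7] = 37
r[8] = 39  (first piece 1, then r[7]=37)
r[9] = 43  (first piece 2, then r[7]=37)
r[10] = 52  (first piece 5, then r[5]=26)
One optimal cutting: 5 + 5 → 26 + 26 = 52.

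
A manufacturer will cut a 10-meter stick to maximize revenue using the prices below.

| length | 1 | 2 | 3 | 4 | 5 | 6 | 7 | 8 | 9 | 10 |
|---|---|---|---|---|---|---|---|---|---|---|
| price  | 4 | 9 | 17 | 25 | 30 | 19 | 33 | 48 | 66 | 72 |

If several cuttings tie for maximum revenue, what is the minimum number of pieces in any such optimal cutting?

Consider every possible first cut. r[k] is the best of p[i]+r[k−i] over all sellable i≤k.
r[1] = 4
r[2] = max(4+4, 9+0) = 9
r[3] = max(4+9, 9+4, 17+0) = 17
r[4] = max(4+17, 9+9, 17+4, 25+0) = 25
r[5] = max(4+25, 9+17, 17+9, 25+4, 30+0) = 30
r[6] = max(4+30, 9+25, 17+17, 25+9, 30+4, 19+0) = 34
r[7] = max(4+34, 9+30, 17+25, …, 19+4, 33+0) = 42
r[8] = max(4+42, 9+34, 17+30, …, 33+4, 48+0) = 50
r[9] = max(4+50, 9+42, 17+34, …, 48+4, 66+0) = 66
r[10] = max(4+66, 9+50, 17+42, …, 66+4, 72+0) = 72
Maximum revenue is €72.
Now minimize piece count subject to staying optimal: for each k, pieces[k] = 1 + min over i with p[i]+r[k−i]=r[k] of pieces[k−i].
pieces[7] = 2
pieces[8] = 2
pieces[9] = 1
pieces[10] = 1

1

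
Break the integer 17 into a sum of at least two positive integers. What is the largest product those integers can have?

486

Fill g[k] for k=2..17: at each k try every first piece i and multiply by the better of (k−i) uncut or g[k−i].
Small cases: g[2]=1, g[3]=2, g[4]=4, g[5]=6, g[6]=9, g[7]=12, g[8]=18, g[9]=27, g[10]=36, g[11]=54, g[12]=81.
g[13] = 2×max(11,54) = 2×54 = 108
g[14] = 2×max(12,81) = 2×81 = 162
g[15] = 3×max(12,81) = 3×81 = 243
g[16] = 2×max(14,162) = 2×162 = 324
g[17] = 2×max(15,243) = 2×243 = 486
One optimal split: 3 + 3 + 3 + 3 + 3 + 2; product 3×3×3×3×3×2 = 486.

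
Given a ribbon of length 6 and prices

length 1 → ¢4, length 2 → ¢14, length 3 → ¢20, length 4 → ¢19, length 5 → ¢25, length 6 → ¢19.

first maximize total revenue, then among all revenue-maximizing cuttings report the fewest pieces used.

Build r[k] bottom-up: r[k] = max over allowed piece i of (p[i] + r[k−i]).
r[1] = 4
r[2] = max(4+4, 14+0) = 14
r[3] = max(4+14, 14+4, 20+0) = 20
r[4] = max(4+20, 14+14, 20+4, 19+0) = 28
r[5] = max(4+28, 14+20, 20+14, 19+4, 25+0) = 34
r[6] = max(4+34, 14+28, 20+20, 19+14, 25+4, 19+0) = 42
Maximum revenue is ¢42.
Now minimize piece count subject to staying optimal: for each k, pieces[k] = 1 + min over i with p[i]+r[k−i]=r[k] of pieces[k−i].
pieces[3] = 1
pieces[4] = 2
pieces[5] = 2
pieces[6] = 3

3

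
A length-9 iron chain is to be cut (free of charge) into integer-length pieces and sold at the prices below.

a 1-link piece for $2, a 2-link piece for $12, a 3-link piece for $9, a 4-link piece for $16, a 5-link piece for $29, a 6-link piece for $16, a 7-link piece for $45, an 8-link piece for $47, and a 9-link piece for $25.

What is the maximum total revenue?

Let v[k] be the best obtainable value from length k. For each k, try every first piece i and keep the best of price[i] + v[k−i].
v[1] = 2
v[2] = 12
v[3] = 14  (first piece 1, then v[2]=12)
v[4] = 24  (first piece 2, then v[2]=12)
v[5] = 29
v[6] = 36  (first piece 2, then v[4]=24)
v[7] = 45
v[8] = 48  (first piece 2, then v[6]=36)
v[9] = 57  (first piece 2, then v[7]=45)
One optimal cutting: 7 + 2 → $45 + $12 = $57.

57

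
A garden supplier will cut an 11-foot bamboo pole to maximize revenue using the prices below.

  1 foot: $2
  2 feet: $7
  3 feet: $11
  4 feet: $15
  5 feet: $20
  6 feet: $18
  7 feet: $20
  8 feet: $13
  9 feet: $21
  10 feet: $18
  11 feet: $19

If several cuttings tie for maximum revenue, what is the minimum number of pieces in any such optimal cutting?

Build r[k] bottom-up: r[k] = max over allowed piece i of (p[i] + r[k−i]).
r[1] = 2
r[2] = 7
r[3] = 11
r[4] = 15
r[5] = 20
r[6] = 22  (first piece 1, then r[5]=20)
r[7] = 27  (first piece 2, then r[5]=20)
r[8] = 31  (first piece 3, then r[5]=20)
r[9] = 35  (first piece 4, then r[5]=20)
r[10] = 40  (first piece 5, then r[5]=20)
r[11] = 42  (first piece 1, then r[10]=40)
Maximum revenue is $42.
Now minimize piece count subject to staying optimal: for each k, pieces[k] = 1 + min over i with p[i]+r[k−i]=r[k] of pieces[k−i].
pieces[8] = 2
pieces[9] = 2
pieces[10] = 2
pieces[11] = 3

3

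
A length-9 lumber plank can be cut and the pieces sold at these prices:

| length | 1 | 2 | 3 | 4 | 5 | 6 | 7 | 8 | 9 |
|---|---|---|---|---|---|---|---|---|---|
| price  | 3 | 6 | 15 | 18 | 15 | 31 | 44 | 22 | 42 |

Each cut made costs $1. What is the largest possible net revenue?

Let r[k] be the best obtainable value from length k. For each k, try every first piece i and keep the best of price[i] + r[k−i] minus the 1 cut fee when i<k.
r[1] = 3
r[2] = 6
r[3] = 15
r[4] = 18
r[5] = 20  (first piece 1, then r[4]=18)
r[6] = 31
r[7] = 44
r[8] = 46  (first piece 1, then r[7]=44)
r[9] = 49  (first piece 2, then r[7]=44)
One optimal plan: pieces 7 + 2 (1 cut) → $50 − $1 = $49.

49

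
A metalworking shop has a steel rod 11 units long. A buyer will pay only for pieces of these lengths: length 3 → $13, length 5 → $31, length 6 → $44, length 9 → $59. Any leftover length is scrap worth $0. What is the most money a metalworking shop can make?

75

Consider every possible first cut. best[k] is the best of p[i]+best[k−i] over all sellable i≤k.
best[1] = 0
best[2] = 0
best[3] = 13
best[4] = 13
best[5] = max(13+0, 31+0) = 31
best[6] = max(13+13, 31+0, 44+0) = 44
best[7] = max(13+13, 31+0, 44+0) = 44
best[8] = max(13+31, 31+13, 44+0) = 44
best[9] = max(13+44, 31+13, 44+13, 59+0) = 59
best[10] = max(13+44, 31+31, 44+13, 59+0) = 62
best[11] = max(13+44, 31+44, 44+31, 59+0) = 75
One optimal cutting: 6 + 5 → $75.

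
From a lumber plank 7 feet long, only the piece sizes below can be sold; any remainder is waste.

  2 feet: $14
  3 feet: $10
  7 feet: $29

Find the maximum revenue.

42

Let best[k] be the best obtainable value from length k. For each k, try every first piece i and keep the best of price[i] + best[k−i].
best[1] = 0
best[2] = 14
best[3] = 14
best[4] = 28  (first piece 2, then best[2]=14)
best[5] = 28
best[6] = 42  (first piece 2, then best[4]=28)
best[7] = 42
One optimal cutting: pieces 2 + 2 + 2 with 1 foot of scrap → $42.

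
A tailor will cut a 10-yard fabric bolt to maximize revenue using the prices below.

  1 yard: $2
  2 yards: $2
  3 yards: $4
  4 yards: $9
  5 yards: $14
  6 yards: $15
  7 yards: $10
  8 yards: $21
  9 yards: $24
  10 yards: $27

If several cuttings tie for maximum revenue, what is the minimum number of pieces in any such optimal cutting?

2

Build r[k] bottom-up: r[k] = max over allowed piece i of (p[i] + r[k−i]).
r[1] = 2
r[2] = max(2+2, 2+0) = 4
r[3] = max(2+4, 2+2, 4+0) = 6
r[4] = max(2+6, 2+4, 4+2, 9+0) = 9
r[5] = max(2+9, 2+6, 4+4, 9+2, 14+0) = 14
r[6] = max(2+14, 2+9, 4+6, 9+4, 14+2, 15+0) = 16
r[7] = max(2+16, 2+14, 4+9, …, 15+2, 10+0) = 18
r[8] = max(2+18, 2+16, 4+14, …, 10+2, 21+0) = 21
r[9] = max(2+21, 2+18, 4+16, …, 21+2, 24+0) = 24
r[10] = max(2+24, 2+21, 4+18, …, 24+2, 27+0) = 28
Maximum revenue is $28.
Now minimize piece count subject to staying optimal: for each k, pieces[k] = 1 + min over i with p[i]+r[k−i]=r[k] of pieces[k−i].
pieces[7] = 3
pieces[8] = 1
pieces[9] = 1
pieces[10] = 2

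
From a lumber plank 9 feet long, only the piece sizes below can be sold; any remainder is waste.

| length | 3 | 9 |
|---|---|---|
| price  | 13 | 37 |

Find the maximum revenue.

39

Consider every possible first cut. r[k] is the best of p[i]+r[k−i] over all sellable i≤k.
r[1] = 0
r[2] = 0
r[3] = 13
r[4] = 13
r[5] = 13
r[6] = 26  (first piece 3, then r[3]=13)
r[7] = 26
r[8] = 26
r[9] = 39  (first piece 3, then r[6]=26)
One optimal cutting: 3 + 3 + 3 → $39.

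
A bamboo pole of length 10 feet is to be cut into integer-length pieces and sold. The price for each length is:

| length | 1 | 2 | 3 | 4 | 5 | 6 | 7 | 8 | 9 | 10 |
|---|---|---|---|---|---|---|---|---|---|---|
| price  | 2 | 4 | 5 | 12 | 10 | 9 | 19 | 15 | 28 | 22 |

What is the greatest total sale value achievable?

Consider every possible first cut. best[k] is the best of p[i]+best[k−i] over all sellable i≤k.
best[1] = 2
best[2] = max(2+2, 4+0) = 4
best[3] = max(2+4, 4+2, 5+0) = 6
best[4] = max(2+6, 4+4, 5+2, 12+0) = 12
best[5] = max(2+12, 4+6, 5+4, 12+2, 10+0) = 14
best[6] = max(2+14, 4+12, 5+6, 12+4, 10+2, 9+0) = 16
best[7] = max(2+16, 4+14, 5+12, …, 9+2, 19+0) = 19
best[8] = max(2+19, 4+16, 5+14, …, 19+2, 15+0) = 24
best[9] = max(2+24, 4+19, 5+16, …, 15+2, 28+0) = 28
best[10] = max(2+28, 4+24, 5+19, …, 28+2, 22+0) = 30
One optimal cutting: 9 + 1 → $28 + $2 = $30.

30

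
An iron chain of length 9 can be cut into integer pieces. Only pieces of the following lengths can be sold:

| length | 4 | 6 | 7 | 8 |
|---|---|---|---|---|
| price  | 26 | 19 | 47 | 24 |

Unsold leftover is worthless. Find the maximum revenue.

52

Let f[k] be the best obtainable value from length k. For each k, try every first piece i and keep the best of price[i] + f[k−i].
f[1] = 0
f[2] = 0
f[3] = 0
f[4] = 26
f[5] = 26
f[6] = max(26+0, 19+0) = 26
f[7] = max(26+0, 19+0, 47+0) = 47
f[8] = max(26+26, 19+0, 47+0, 24+0) = 52
f[9] = max(26+26, 19+0, 47+0, 24+0) = 52
One optimal cutting: pieces 4 + 4 with 1 link of scrap → $52.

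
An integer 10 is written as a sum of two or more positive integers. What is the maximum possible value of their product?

36

Define P[k] = max over 1≤i<k of i · max(k−i, P[k−i]); the inner max lets the remainder stay uncut if that's better.
Small cases: P[2]=1, P[3]=2.
P[4] = max(1·3, 2·2, 3·1) = 4
P[5] = max(1·4, 2·3, 3·2, 4·1) = 6
P[6] = max(1·6, 2·4, 3·3, 4·2, 5·1) = 9
P[7] = max(1·9, 2·6, 3·4, 4·3, 5·2, 6·1) = 12
P[8] = max(1·12, 2·9, 3·6, …, 6·2, 7·1) = 18
P[9] = max(1·18, 2·12, 3·9, …, 7·2, 8·1) = 27
P[10] = max(1·27, 2·18, 3·12, …, 8·2, 9·1) = 36
One optimal split: 3 + 3 + 2 + 2; product 3·3·2·2 = 36.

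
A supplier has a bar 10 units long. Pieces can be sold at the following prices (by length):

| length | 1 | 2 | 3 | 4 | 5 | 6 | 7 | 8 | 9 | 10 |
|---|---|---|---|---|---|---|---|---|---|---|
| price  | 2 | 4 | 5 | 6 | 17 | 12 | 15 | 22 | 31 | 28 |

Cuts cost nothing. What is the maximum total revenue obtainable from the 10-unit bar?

34

Build v[k] bottom-up: v[k] = max over allowed piece i of (p[i] + v[k−i]).
v[1] = 2
v[2] = max(2+2, 4+0) = 4
v[3] = max(2+4, 4+2, 5+0) = 6
v[4] = max(2+6, 4+4, 5+2, 6+0) = 8
v[5] = max(2+8, 4+6, 5+4, 6+2, 17+0) = 17
v[6] = max(2+17, 4+8, 5+6, 6+4, 17+2, 12+0) = 19
v[7] = max(2+19, 4+17, 5+8, …, 12+2, 15+0) = 21
v[8] = max(2+21, 4+19, 5+17, …, 15+2, 22+0) = 23
v[9] = max(2+23, 4+21, 5+19, …, 22+2, 31+0) = 31
v[10] = max(2+31, 4+23, 5+21, …, 31+2, 28+0) = 34
One optimal cutting: 5 + 5 → €17 + €17 = €34.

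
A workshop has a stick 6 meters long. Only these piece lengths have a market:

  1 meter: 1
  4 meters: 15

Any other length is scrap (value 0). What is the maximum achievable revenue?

17

Let f[k] be the best obtainable value from length k. For each k, try every first piece i and keep the best of price[i] + f[k−i].
f[1] = 1
f[2] = 2  (first piece 1, then f[1]=1)
f[3] = 3  (first piece 1, then f[2]=2)
f[4] = 15
f[5] = 16  (first piece 1, then f[4]=15)
f[6] = 17  (first piece 1, then f[5]=16)
One optimal cutting: 4 + 1 + 1 → 17.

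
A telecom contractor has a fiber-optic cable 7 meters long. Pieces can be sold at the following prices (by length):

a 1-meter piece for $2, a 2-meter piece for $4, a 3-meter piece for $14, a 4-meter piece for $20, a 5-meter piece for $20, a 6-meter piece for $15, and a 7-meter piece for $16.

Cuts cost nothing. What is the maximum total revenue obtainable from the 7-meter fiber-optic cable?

34

Build R[k] bottom-up: R[k] = max over allowed piece i of (p[i] + R[k−i]).
R[1] = 2
R[2] = max(2+2, 4+0) = 4
R[3] = max(2+4, 4+2, 14+0) = 14
R[4] = max(2+14, 4+4, 14+2, 20+0) = 20
R[5] = max(2+20, 4+14, 14+4, 20+2, 20+0) = 22
R[6] = max(2+22, 4+20, 14+14, 20+4, 20+2, 15+0) = 28
R[7] = max(2+28, 4+22, 14+20, …, 15+2, 16+0) = 34
One optimal cutting: 4 + 3 → $20 + $14 = $34.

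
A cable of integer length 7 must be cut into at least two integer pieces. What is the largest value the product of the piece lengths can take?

Define g[k] = max over 1≤i<k of i · max(k−i, g[k−i]); the inner max lets the remainder stay uncut if that's better.
g[2] = 1·max(1,0) = 1·1 = 1
g[3] = 1·max(2,1) = 1·2 = 2
g[4] = 2·max(2,1) = 2·2 = 4
g[5] = 2·max(3,2) = 2·3 = 6
g[6] = 3·max(3,2) = 3·3 = 9
g[7] = 2·max(5,6) = 2·6 = 12
One optimal split: 3 + 2 + 2; product 3·2·2 = 12.

12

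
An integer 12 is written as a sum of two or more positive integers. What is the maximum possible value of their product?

81

Let g[k] be the best product for length k (with at least one cut). For each first piece i, the rest contributes max(k−i, g[k−i]).
g[2] = 1*max(1,0) = 1*1 = 1
g[3] = 1*max(2,1) = 1*2 = 2
g[4] = 2*max(2,1) = 2*2 = 4
g[5] = 2*max(3,2) = 2*3 = 6
g[6] = 3*max(3,2) = 3*3 = 9
g[7] = 2*max(5,6) = 2*6 = 12
g[8] = 2*max(6,9) = 2*9 = 18
g[9] = 3*max(6,9) = 3*9 = 27
g[10] = 2*max(8,18) = 2*18 = 36
g[11] = 2*max(9,27) = 2*27 = 54
g[12] = 3*max(9,27) = 3*27 = 81
One optimal split: 3 + 3 + 3 + 3; product 3*3*3*3 = 81.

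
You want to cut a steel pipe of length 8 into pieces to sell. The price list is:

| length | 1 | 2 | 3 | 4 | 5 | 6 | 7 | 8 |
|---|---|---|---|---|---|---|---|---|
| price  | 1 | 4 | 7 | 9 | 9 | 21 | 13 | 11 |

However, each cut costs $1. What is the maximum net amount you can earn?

24

Build r[k] bottom-up: r[k] = max over allowed piece i of (p[i] + r[k−i]) − 1 per cut.
r[1] = 1
r[2] = 4
r[3] = 7
r[4] = 9
r[5] = 10  (first piece 2, then r[3]=7)
r[6] = 21
r[7] = 21  (first piece 1, then r[6]=21)
r[8] = 24  (first piece 2, then r[6]=21)
One optimal plan: pieces 6 + 2 (1 cut) → $25 − $1 = $24.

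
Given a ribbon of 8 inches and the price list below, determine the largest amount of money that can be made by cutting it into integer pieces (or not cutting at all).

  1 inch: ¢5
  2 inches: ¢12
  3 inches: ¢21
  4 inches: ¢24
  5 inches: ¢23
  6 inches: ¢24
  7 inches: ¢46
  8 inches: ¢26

54

Build best[k] bottom-up: best[k] = max over allowed piece i of (p[i] + best[k−i]).
best[1] = 5
best[2] = max(5+5, 12+0) = 12
best[3] = max(5+12, 12+5, 21+0) = 21
best[4] = max(5+21, 12+12, 21+5, 24+0) = 26
best[5] = max(5+26, 12+21, 21+12, 24+5, 23+0) = 33
best[6] = max(5+33, 12+26, 21+21, 24+12, 23+5, 24+0) = 42
best[7] = max(5+42, 12+33, 21+26, …, 24+5, 46+0) = 47
best[8] = max(5+47, 12+42, 21+33, …, 46+5, 26+0) = 54
One optimal cutting: 3 + 3 + 2 → ¢21 + ¢21 + ¢12 = ¢54.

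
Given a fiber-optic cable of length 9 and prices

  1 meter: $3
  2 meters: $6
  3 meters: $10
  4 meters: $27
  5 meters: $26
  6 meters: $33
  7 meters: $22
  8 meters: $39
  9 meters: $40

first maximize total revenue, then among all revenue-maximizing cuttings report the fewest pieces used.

3

Consider every possible first cut. r[k] is the best of p[i]+r[k−i] over all sellable i≤k.
r[1] = 3
r[2] = 6  (first piece 1, then r[1]=3)
r[3] = 10
r[4] = 27
r[5] = 30  (first piece 1, then r[4]=27)
r[6] = 33  (first piece 1, then r[5]=30)
r[7] = 37  (first piece 3, then r[4]=27)
r[8] = 54  (first piece 4, then r[4]=27)
r[9] = 57  (first piece 1, then r[8]=54)
Maximum revenue is $57.
Now minimize piece count subject to staying optimal: for each k, pieces[k] = 1 + min over i with p[i]+r[k−i]=r[k] of pieces[k−i].
pieces[6] = 1
pieces[7] = 2
pieces[8] = 2
pieces[9] = 3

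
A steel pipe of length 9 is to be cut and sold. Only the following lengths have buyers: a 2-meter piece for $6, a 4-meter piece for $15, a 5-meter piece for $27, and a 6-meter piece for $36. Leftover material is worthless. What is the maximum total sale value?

42

Let f[k] be the best obtainable value from length k. For each k, try every first piece i and keep the best of price[i] + f[k−i].
f[1] = 0
f[2] = 6
f[3] = 6
f[4] = max(6+6, 15+0) = 15
f[5] = max(6+6, 15+0, 27+0) = 27
f[6] = max(6+15, 15+6, 27+0, 36+0) = 36
f[7] = max(6+27, 15+6, 27+6, 36+0) = 36
f[8] = max(6+36, 15+15, 27+6, 36+6) = 42
f[9] = max(6+36, 15+27, 27+15, 36+6) = 42
One optimal cutting: pieces 6 + 2 with 1 meter of scrap → $42.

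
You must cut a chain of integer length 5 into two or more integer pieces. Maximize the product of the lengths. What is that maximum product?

Define prod[k] = max over 1≤i<k of i · max(k−i, prod[k−i]); the inner max lets the remainder stay uncut if that's better.
prod[2] = 1×max(1,0) = 1×1 = 1
prod[3] = 1×max(2,1) = 1×2 = 2
prod[4] = 2×max(2,1) = 2×2 = 4
prod[5] = 2×max(3,2) = 2×3 = 6
One optimal split: 3 + 2; product 3×2 = 6.

6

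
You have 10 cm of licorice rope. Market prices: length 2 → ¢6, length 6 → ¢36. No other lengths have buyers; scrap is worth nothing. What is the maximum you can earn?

48

Let r[k] be the best obtainable value from length k. For each k, try every first piece i and keep the best of price[i] + r[k−i].
r[1] = 0
r[2] = 6
r[3] = 6
r[4] = 12  (first piece 2, then r[2]=6)
r[5] = 12
r[6] = 36
r[7] = 36
r[8] = 42  (first piece 2, then r[6]=36)
r[9] = 42
r[10] = 48  (first piece 2, then r[8]=42)
One optimal cutting: 6 + 2 + 2 → ¢48.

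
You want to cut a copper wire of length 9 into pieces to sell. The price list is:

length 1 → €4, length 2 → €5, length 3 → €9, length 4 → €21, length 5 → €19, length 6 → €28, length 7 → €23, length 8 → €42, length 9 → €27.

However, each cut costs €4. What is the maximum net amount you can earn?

Let v[k] be the best obtainable value from length k. For each k, try every first piece i and keep the best of price[i] + v[k−i] minus the 4 cut fee when i<k.
v[1] = 4
v[2] = max(4+4-4, 5+0) = 5
v[3] = max(4+5-4, 5+4-4, 9+0) = 9
v[4] = max(4+9-4, 5+5-4, 9+4-4, 21+0) = 21
v[5] = max(4+21-4, 5+9-4, 9+5-4, 21+4-4, 19+0) = 21
v[6] = max(4+21-4, 5+21-4, 9+9-4, 21+5-4, 19+4-4, 28+0) = 28
v[7] = max(4+28-4, 5+21-4, 9+21-4, …, 28+4-4, 23+0) = 28
v[8] = max(4+28-4, 5+28-4, 9+21-4, …, 23+4-4, 42+0) = 42
v[9] = max(4+42-4, 5+28-4, 9+28-4, …, 42+4-4, 27+0) = 42
One optimal plan: pieces 8 + 1 (1 cut) → €46 − €4 = €42.

42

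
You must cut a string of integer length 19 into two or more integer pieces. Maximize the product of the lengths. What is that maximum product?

972

Let f[k] be the best product for length k (with at least one cut). For each first piece i, the rest contributes max(k−i, f[k−i]).
Small cases: f[2]=1, f[3]=2, f[4]=4, f[5]=6, f[6]=9, f[7]=12, f[8]=18, f[9]=27, f[10]=36, f[11]=54, f[12]=81, f[13]=108, f[14]=162.
f[15] = 3×max(12,81) = 3×81 = 243
f[16] = 2×max(14,162) = 2×162 = 324
f[17] = 2×max(15,243) = 2×243 = 486
f[18] = 3×max(15,243) = 3×243 = 729
f[19] = 2×max(17,486) = 2×486 = 972
One optimal split: 3 + 3 + 3 + 3 + 3 + 2 + 2; product 3×3×3×3×3×2×2 = 972.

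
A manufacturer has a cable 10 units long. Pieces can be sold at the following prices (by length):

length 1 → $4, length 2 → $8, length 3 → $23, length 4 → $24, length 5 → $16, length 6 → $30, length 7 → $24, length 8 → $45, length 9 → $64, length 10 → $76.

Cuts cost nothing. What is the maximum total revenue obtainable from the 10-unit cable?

76

Let r[k] be the best obtainable value from length k. For each k, try every first piece i and keep the best of price[i] + r[k−i].
r[1] = 4
r[2] = 8  (first piece 1, then r[1]=4)
r[3] = 23
r[4] = 27  (first piece 1, then r[3]=23)
r[5] = 31  (first piece 1, then r[4]=27)
r[6] = 46  (first piece 3, then r[3]=23)
r[7] = 50  (first piece 1, then r[6]=46)
r[8] = 54  (first piece 1, then r[7]=50)
r[9] = 69  (first piece 3, then r[6]=46)
r[10] = 76
Best is to sell the whole 10-unit piece uncut for $76.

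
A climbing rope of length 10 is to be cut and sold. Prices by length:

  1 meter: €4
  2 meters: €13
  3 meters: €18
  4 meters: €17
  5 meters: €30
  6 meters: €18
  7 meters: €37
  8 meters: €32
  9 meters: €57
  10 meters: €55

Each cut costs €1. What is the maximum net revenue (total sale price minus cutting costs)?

61

Let net[k] be the best obtainable value from length k. For each k, try every first piece i and keep the best of price[i] + net[k−i] minus the 1 cut fee when i<k.
net[1] = 4
net[2] = 13
net[3] = 18
net[4] = 25  (first piece 2, then net[2]=13)
net[5] = 30  (first piece 2, then net[3]=18)
net[6] = 37  (first piece 2, then net[4]=25)
net[7] = 42  (first piece 2, then net[5]=30)
net[8] = 49  (first piece 2, then net[6]=37)
net[9] = 57
net[10] = 61  (first piece 2, then net[8]=49)
One optimal plan: pieces 2 + 2 + 2 + 2 + 2 (4 cuts) → €65 − €4 = €61.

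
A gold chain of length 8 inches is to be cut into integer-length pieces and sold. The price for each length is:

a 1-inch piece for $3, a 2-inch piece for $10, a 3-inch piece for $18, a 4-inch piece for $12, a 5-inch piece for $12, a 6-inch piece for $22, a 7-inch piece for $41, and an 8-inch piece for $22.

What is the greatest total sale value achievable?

Build r[k] bottom-up: r[k] = max over allowed piece i of (p[i] + r[k−i]).
r[1] = 3
r[2] = 10
r[3] = 18
r[4] = 21  (first piece 1, then r[3]=18)
r[5] = 28  (first piece 2, then r[3]=18)
r[6] = 36  (first piece 3, then r[3]=18)
r[7] = 41
r[8] = 46  (first piece 2, then r[6]=36)
One optimal cutting: 3 + 3 + 2 → $18 + $18 + $10 = $46.

46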